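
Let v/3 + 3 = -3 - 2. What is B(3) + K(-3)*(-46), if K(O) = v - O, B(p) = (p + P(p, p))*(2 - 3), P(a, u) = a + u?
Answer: 957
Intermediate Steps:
v = -24 (v = -9 + 3*(-3 - 2) = -9 + 3*(-5) = -9 - 15 = -24)
B(p) = -3*p (B(p) = (p + (p + p))*(2 - 3) = (p + 2*p)*(-1) = (3*p)*(-1) = -3*p)
K(O) = -24 - O
B(3) + K(-3)*(-46) = -3*3 + (-24 - 1*(-3))*(-46) = -9 + (-24 + 3)*(-46) = -9 - 21*(-46) = -9 + 966 = 957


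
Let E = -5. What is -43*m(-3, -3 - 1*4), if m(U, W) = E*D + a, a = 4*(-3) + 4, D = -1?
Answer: 129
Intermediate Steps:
a = -8 (a = -12 + 4 = -8)
m(U, W) = -3 (m(U, W) = -5*(-1) - 8 = 5 - 8 = -3)
-43*m(-3, -3 - 1*4) = -43*(-3) = 129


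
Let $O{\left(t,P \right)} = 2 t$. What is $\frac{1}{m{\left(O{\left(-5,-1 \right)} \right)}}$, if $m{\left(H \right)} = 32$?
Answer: $\frac{1}{32} \approx 0.03125$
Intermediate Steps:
$\frac{1}{m{\left(O{\left(-5,-1 \right)} \right)}} = \frac{1}{32}$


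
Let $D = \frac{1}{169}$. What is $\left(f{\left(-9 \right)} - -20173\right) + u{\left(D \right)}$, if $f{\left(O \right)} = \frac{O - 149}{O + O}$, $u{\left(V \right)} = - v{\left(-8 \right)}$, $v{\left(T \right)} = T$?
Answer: $\frac{181708}{9} \approx 20190.0$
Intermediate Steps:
$D = \frac{1}{169} \approx 0.0059172$
$u{\left(V \right)} = 8$ ($u{\left(V \right)} = \left(-1\right) \left(-8\right) = 8$)
$f{\left(O \right)} = \frac{-149 + O}{2 O}$
$\left(f{\left(-9 \right)} - -20173\right) + u{\left(D \right)} = \left(\frac{-149 - 9}{2 \left(-9\right)} - -20173\right) + 8 = \left(\frac{1}{2} \left(- \frac{1}{9}\right) \left(-158\right) + 20173\right) + 8 = \left(\frac{79}{9} + 20173\right) + 8 = \frac{181636}{9} + 8 = \frac{181708}{9}$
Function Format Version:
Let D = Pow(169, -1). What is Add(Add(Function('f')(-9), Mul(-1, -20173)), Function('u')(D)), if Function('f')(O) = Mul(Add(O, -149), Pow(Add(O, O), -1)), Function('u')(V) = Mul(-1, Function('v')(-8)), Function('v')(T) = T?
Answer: Rational(181708, 9) ≈ 20190.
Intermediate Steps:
D = Rational(1, 169) ≈ 0.0059172
Function('u')(V) = 8 (Function('u')(V) = Mul(-1, -8) = 8)
Function('f')(O) = Mul(Rational(1, 2), Pow(O, -1), Add(-149, O)) (Function('f')(O) = Mul(Add(-149, O), Pow(Mul(2, O), -1)) = Mul(Add(-149, O), Mul(Rational(1, 2), Pow(O, -1))) = Mul(Rational(1, 2), Pow(O, -1), Add(-149, O)))
Add(Add(Function('f')(-9), Mul(-1, -20173)), Function('u')(D)) = Add(Add(Mul(Rational(1, 2), Pow(-9, -1), Add(-149, -9)), Mul(-1, -20173)), 8) = Add(Add(Mul(Rational(1, 2), Rational(-1, 9), -158), 20173), 8) = Add(Add(Rational(79, 9), 20173), 8) = Add(Rational(181636, 9), 8) = Rational(181708, 9)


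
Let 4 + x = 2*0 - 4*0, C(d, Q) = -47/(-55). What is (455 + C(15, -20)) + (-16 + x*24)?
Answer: 18912/55 ≈ 343.85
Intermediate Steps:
C(d, Q) = 47/55 (C(d, Q) = -47*(-1/55) = 47/55)
x = -4 (x = -4 + (2*0 - 4*0) = -4 + (0 + 0) = -4 + 0 = -4)
(455 + C(15, -20)) + (-16 + x*24) = (455 + 47/55) + (-16 - 4*24) = 25072/55 + (-16 - 96) = 25072/55 - 112 = 18912/55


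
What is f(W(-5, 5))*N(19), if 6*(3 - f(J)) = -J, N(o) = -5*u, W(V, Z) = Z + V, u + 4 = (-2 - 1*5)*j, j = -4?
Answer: -360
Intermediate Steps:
u = 24 (u = -4 + (-2 - 1*5)*(-4) = -4 + (-2 - 5)*(-4) = -4 - 7*(-4) = -4 + 28 = 24)
W(V, Z) = V + Z
N(o) = -120 (N(o) = -5*24 = -120)
f(J) = 3 + J/6 (f(J) = 3 - (-1)*J/6 = 3 + J/6)
f(W(-5, 5))*N(19) = (3 + (-5 + 5)/6)*(-120) = (3 + (⅙)*0)*(-120) = (3 + 0)*(-120) = 3*(-120) = -360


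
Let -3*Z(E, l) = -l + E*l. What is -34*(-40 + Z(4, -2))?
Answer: 1292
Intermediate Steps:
Z(E, l) = l/3 - E*l/3 (Z(E, l) = -(-l + E*l)/3 = l/3 - E*l/3)
-34*(-40 + Z(4, -2)) = -34*(-40 + (⅓)*(-2)*(1 - 1*4)) = -34*(-40 + (⅓)*(-2)*(1 - 4)) = -34*(-40 + (⅓)*(-2)*(-3)) = -34*(-40 + 2) = -34*(-38) = 1292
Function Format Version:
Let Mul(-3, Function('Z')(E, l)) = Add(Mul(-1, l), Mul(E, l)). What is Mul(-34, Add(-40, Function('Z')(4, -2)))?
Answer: 1292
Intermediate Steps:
Function('Z')(E, l) = Add(Mul(Rational(1, 3), l), Mul(Rational(-1, 3), E, l)) (Function('Z')(E, l) = Mul(Rational(-1, 3), Add(Mul(-1, l), Mul(E, l))) = Add(Mul(Rational(1, 3), l), Mul(Rational(-1, 3), E, l)))
Mul(-34, Add(-40, Function('Z')(4, -2))) = Mul(-34, Add(-40, Mul(Rational(1, 3), -2, Add(1, Mul(-1, 4))))) = Mul(-34, Add(-40, Mul(Rational(1, 3), -2, Add(1, -4)))) = Mul(-34, Add(-40, Mul(Rational(1, 3), -2, -3))) = Mul(-34, Add(-40, 2)) = Mul(-34, -38) = 1292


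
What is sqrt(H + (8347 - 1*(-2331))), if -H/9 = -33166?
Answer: 2*sqrt(77293) ≈ 556.03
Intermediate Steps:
H = 298494 (H = -9*(-33166) = 298494)
sqrt(H + (8347 - 1*(-2331))) = sqrt(298494 + (8347 - 1*(-2331))) = sqrt(298494 + (8347 + 2331)) = sqrt(298494 + 10678) = sqrt(309172) = 2*sqrt(77293)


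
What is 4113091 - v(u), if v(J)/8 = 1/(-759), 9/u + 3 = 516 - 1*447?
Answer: 3121836077/759 ≈ 4.1131e+6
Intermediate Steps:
u = 3/22 (u = 9/(-3 + (516 - 1*447)) = 9/(-3 + (516 - 447)) = 9/(-3 + 69) = 9/66 = 9*(1/66) = 3/22 ≈ 0.13636)
v(J) = -8/759 (v(J) = 8/(-759) = 8*(-1/759) = -8/759)
4113091 - v(u) = 4113091 - 1*(-8/759) = 4113091 + 8/759 = 3121836077/759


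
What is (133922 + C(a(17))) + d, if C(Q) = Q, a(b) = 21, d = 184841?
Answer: 318784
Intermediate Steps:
(133922 + C(a(17))) + d = (133922 + 21) + 184841 = 133943 + 184841 = 318784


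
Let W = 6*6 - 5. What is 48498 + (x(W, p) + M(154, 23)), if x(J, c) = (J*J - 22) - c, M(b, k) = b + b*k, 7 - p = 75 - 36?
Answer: 53165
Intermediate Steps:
p = -32 (p = 7 - (75 - 36) = 7 - 1*39 = 7 - 39 = -32)
W = 31 (W = 36 - 5 = 31)
x(J, c) = -22 + J² - c (x(J, c) = (J² - 22) - c = (-22 + J²) - c = -22 + J² - c)
48498 + (x(W, p) + M(154, 23)) = 48498 + ((-22 + 31² - 1*(-32)) + 154*(1 + 23)) = 48498 + ((-22 + 961 + 32) + 154*24) = 48498 + (971 + 3696) = 48498 + 4667 = 53165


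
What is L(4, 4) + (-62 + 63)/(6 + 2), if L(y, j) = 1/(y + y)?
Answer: ¼ ≈ 0.25000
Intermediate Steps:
L(y, j) = 1/(2*y)
L(4, 4) + (-62 + 63)/(6 + 2) = (½)/4 + (-62 + 63)/(6 + 2) = (½)*(¼) + 1/8 = ⅛ + 1*(⅛) = ⅛ + ⅛ = ¼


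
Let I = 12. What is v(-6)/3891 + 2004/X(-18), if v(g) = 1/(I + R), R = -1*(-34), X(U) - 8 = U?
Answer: -179343967/894930 ≈ -200.40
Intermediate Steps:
X(U) = 8 + U
R = 34
v(g) = 1/46 (v(g) = 1/(12 + 34) = 1/46)
v(-6)/3891 + 2004/X(-18) = (1/46)/3891 + 2004/(8 - 18) = (1/46)*(1/3891) + 2004/(-10) = 1/178986 + 2004*(-⅒) = 1/178986 - 1002/5 = -179343967/894930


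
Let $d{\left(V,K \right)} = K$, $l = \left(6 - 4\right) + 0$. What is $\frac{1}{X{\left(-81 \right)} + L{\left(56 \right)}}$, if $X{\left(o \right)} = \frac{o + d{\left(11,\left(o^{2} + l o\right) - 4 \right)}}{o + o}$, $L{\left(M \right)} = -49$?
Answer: $- \frac{81}{7126} \approx -0.011367$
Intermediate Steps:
$l = 2$ ($l = 2 + 0 = 2$)
$X{\left(o \right)} = \frac{-4 + o^{2} + 3 o}{2 o}$ ($X{\left(o \right)} = \frac{o - \left(4 - o^{2} - 2 o\right)}{o + o} = \frac{o + \left(-4 + o^{2} + 2 o\right)}{2 o} = \left(-4 + o^{2} + 3 o\right) \frac{1}{2 o} = \frac{-4 + o^{2} + 3 o}{2 o}$)
$\frac{1}{X{\left(-81 \right)} + L{\left(56 \right)}} = \frac{1}{\left(\frac{3}{2} + \frac{1}{2} \left(-81\right) - \frac{2}{-81}\right) - 49} = \frac{1}{\left(\frac{3}{2} - \frac{81}{2} - - \frac{2}{81}\right) - 49} = \frac{1}{\left(\frac{3}{2} - \frac{81}{2} + \frac{2}{81}\right) - 49} = \frac{1}{- \frac{3157}{81} - 49} = \frac{1}{- \frac{7126}{81}} = - \frac{81}{7126}$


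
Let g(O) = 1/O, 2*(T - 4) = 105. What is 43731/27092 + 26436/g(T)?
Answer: 40465576059/27092 ≈ 1.4936e+6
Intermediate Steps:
T = 113/2 (T = 4 + (½)*105 = 4 + 105/2 = 113/2 ≈ 56.500)
43731/27092 + 26436/g(T) = 43731/27092 + 26436/(1/(113/2)) = 43731*(1/27092) + 26436/(2/113) = 43731/27092 + 26436*(113/2) = 43731/27092 + 1493634 = 40465576059/27092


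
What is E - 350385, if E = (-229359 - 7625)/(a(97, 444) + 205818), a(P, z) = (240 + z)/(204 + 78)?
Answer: -423685182356/1209195 ≈ -3.5039e+5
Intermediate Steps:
a(P, z) = 40/47 + z/282 (a(P, z) = (240 + z)/282 = (240 + z)*(1/282) = 40/47 + z/282)
E = -1392281/1209195 (E = (-229359 - 7625)/((40/47 + (1/282)*444) + 205818) = -236984/((40/47 + 74/47) + 205818) = -236984/(114/47 + 205818) = -236984/9673560/47 = -236984*47/9673560 = -1392281/1209195 ≈ -1.1514)
E - 350385 = -1392281/1209195 - 350385 = -423685182356/1209195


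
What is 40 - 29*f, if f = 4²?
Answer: -424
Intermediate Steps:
f = 16
40 - 29*f = 40 - 29*16 = 40 - 464 = -424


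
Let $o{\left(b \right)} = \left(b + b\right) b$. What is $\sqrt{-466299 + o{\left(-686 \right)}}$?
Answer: $\sqrt{474893} \approx 689.13$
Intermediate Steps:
$o{\left(b \right)} = 2 b^{2}$ ($o{\left(b \right)} = 2 b b = 2 b^{2}$)
$\sqrt{-466299 + o{\left(-686 \right)}} = \sqrt{-466299 + 2 \left(-686\right)^{2}} = \sqrt{-466299 + 2 \cdot 470596} = \sqrt{-466299 + 941192} = \sqrt{474893}$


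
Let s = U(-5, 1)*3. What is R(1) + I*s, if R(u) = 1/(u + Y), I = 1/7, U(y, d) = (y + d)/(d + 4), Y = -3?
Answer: -59/70 ≈ -0.84286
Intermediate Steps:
U(y, d) = (d + y)/(4 + d)
I = ⅐ ≈ 0.14286
R(u) = 1/(-3 + u) (R(u) = 1/(u - 3) = 1/(-3 + u))
s = -12/5 (s = ((1 - 5)/(4 + 1))*3 = (-4/5)*3 = ((⅕)*(-4))*3 = -⅘*3 = -12/5 ≈ -2.4000)
R(1) + I*s = 1/(-3 + 1) + (⅐)*(-12/5) = 1/(-2) - 12/35 = -½ - 12/35 = -59/70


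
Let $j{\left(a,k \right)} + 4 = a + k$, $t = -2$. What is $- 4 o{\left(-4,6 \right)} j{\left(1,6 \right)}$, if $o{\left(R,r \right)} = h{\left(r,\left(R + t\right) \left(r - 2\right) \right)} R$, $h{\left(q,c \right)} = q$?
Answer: $288$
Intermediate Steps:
$o{\left(R,r \right)} = R r$ ($o{\left(R,r \right)} = r R = R r$)
$j{\left(a,k \right)} = -4 + a + k$ ($j{\left(a,k \right)} = -4 + \left(a + k\right) = -4 + a + k$)
$- 4 o{\left(-4,6 \right)} j{\left(1,6 \right)} = - 4 \left(\left(-4\right) 6\right) \left(-4 + 1 + 6\right) = \left(-4\right) \left(-24\right) 3 = 96 \cdot 3 = 288$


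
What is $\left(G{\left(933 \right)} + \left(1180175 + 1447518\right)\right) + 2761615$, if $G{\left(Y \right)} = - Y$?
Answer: $5388375$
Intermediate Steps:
$\left(G{\left(933 \right)} + \left(1180175 + 1447518\right)\right) + 2761615 = \left(\left(-1\right) 933 + \left(1180175 + 1447518\right)\right) + 2761615 = \left(-933 + 2627693\right) + 2761615 = 2626760 + 2761615 = 5388375$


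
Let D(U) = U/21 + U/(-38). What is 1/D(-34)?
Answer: -399/289 ≈ -1.3806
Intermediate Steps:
D(U) = 17*U/798 (D(U) = U*(1/21) + U*(-1/38) = U/21 - U/38 = 17*U/798)
1/D(-34) = 1/((17/798)*(-34)) = 1/(-289/399) = -399/289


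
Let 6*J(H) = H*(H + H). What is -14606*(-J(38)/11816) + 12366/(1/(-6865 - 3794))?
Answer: -584043902231/4431 ≈ -1.3181e+8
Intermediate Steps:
J(H) = H²/3 (J(H) = (H*(H + H))/6 = (H*(2*H))/6 = (2*H²)/6 = H²/3)
-14606*(-J(38)/11816) + 12366/(1/(-6865 - 3794)) = -14606/((-11816/((⅓)*38²))) + 12366/(1/(-6865 - 3794)) = -14606/((-11816/((⅓)*1444))) + 12366/(1/(-10659)) = -14606/((-11816/1444/3)) + 12366/(-1/10659) = -14606/((-11816*3/1444)) + 12366*(-10659) = -14606/(-8862/361) - 131809194 = -14606*(-361/8862) - 131809194 = 2636383/4431 - 131809194 = -584043902231/4431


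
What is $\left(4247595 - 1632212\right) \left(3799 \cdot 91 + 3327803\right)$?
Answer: $9607640835096$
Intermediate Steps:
$\left(4247595 - 1632212\right) \left(3799 \cdot 91 + 3327803\right) = 2615383 \left(345709 + 3327803\right) = 2615383 \cdot 3673512 = 9607640835096$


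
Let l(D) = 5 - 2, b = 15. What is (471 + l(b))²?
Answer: 224676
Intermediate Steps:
l(D) = 3
(471 + l(b))² = (471 + 3)² = 474² = 224676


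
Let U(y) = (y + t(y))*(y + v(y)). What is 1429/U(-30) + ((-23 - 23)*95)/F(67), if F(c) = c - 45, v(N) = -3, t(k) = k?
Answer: -391871/1980 ≈ -197.91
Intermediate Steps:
F(c) = -45 + c
U(y) = 2*y*(-3 + y) (U(y) = (y + y)*(y - 3) = (2*y)*(-3 + y) = 2*y*(-3 + y))
1429/U(-30) + ((-23 - 23)*95)/F(67) = 1429/((2*(-30)*(-3 - 30))) + ((-23 - 23)*95)/(-45 + 67) = 1429/((2*(-30)*(-33))) - 46*95/22 = 1429/1980 - 4370*1/22 = 1429*(1/1980) - 2185/11 = 1429/1980 - 2185/11 = -391871/1980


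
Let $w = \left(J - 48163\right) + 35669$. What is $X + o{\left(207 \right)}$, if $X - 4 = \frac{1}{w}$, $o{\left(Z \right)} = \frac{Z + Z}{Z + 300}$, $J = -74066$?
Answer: $\frac{70459671}{14628640} \approx 4.8166$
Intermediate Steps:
$w = -86560$ ($w = \left(-74066 - 48163\right) + 35669 = -122229 + 35669 = -86560$)
$o{\left(Z \right)} = \frac{2 Z}{300 + Z}$
$X = \frac{346239}{86560}$ ($X = 4 + \frac{1}{-86560} = 4 - \frac{1}{86560} = \frac{346239}{86560} \approx 4.0$)
$X + o{\left(207 \right)} = \frac{346239}{86560} + 2 \cdot 207 \frac{1}{300 + 207} = \frac{346239}{86560} + 2 \cdot 207 \cdot \frac{1}{507} = \frac{346239}{86560} + \frac{138}{169} = \frac{70459671}{14628640}$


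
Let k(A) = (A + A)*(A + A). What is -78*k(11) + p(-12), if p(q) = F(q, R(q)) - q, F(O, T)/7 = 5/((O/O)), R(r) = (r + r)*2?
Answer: -37705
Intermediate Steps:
R(r) = 4*r (R(r) = (2*r)*2 = 4*r)
F(O, T) = 35 (F(O, T) = 7*(5/((O/O))) = 7*(5/1) = 7*(5*1) = 7*5 = 35)
k(A) = 4*A² (k(A) = (2*A)*(2*A) = 4*A²)
p(q) = 35 - q
-78*k(11) + p(-12) = -312*11² + (35 - 1*(-12)) = -312*121 + (35 + 12) = -78*484 + 47 = -37752 + 47 = -37705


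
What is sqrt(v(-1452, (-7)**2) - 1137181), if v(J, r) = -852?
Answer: I*sqrt(1138033) ≈ 1066.8*I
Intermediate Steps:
sqrt(v(-1452, (-7)**2) - 1137181) = sqrt(-852 - 1137181) = sqrt(-1138033) = I*sqrt(1138033)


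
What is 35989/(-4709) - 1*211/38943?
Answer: -82500778/10787211 ≈ -7.6480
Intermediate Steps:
35989/(-4709) - 1*211/38943 = 35989*(-1/4709) - 211*1/38943 = -2117/277 - 211/38943 = -82500778/10787211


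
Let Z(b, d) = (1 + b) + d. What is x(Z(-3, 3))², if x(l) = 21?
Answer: 441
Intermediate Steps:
Z(b, d) = 1 + b + d
x(Z(-3, 3))² = 21² = 441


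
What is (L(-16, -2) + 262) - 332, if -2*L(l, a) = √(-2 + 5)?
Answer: -70 - √3/2 ≈ -70.866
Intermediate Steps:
L(l, a) = -√3/2 (L(l, a) = -√(-2 + 5)/2 = -√3/2)
(L(-16, -2) + 262) - 332 = (-√3/2 + 262) - 332 = (262 - √3/2) - 332 = -70 - √3/2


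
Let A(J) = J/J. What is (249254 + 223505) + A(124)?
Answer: 472760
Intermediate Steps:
A(J) = 1
(249254 + 223505) + A(124) = (249254 + 223505) + 1 = 472759 + 1 = 472760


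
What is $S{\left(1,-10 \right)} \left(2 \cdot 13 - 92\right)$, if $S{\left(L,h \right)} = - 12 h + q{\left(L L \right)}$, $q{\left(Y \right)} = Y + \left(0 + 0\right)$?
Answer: $-7986$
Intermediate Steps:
$q{\left(Y \right)} = Y$ ($q{\left(Y \right)} = Y + 0 = Y$)
$S{\left(L,h \right)} = L^{2} - 12 h$ ($S{\left(L,h \right)} = - 12 h + L L = - 12 h + L^{2} = L^{2} - 12 h$)
$S{\left(1,-10 \right)} \left(2 \cdot 13 - 92\right) = \left(1^{2} - -120\right) \left(2 \cdot 13 - 92\right) = \left(1 + 120\right) \left(26 - 92\right) = 121 \left(-66\right) = -7986$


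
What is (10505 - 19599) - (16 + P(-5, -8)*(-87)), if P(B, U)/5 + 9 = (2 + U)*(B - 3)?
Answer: 7855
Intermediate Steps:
P(B, U) = -45 + 5*(-3 + B)*(2 + U) (P(B, U) = -45 + 5*((2 + U)*(B - 3)) = -45 + 5*((2 + U)*(-3 + B)) = -45 + 5*((-3 + B)*(2 + U)) = -45 + 5*(-3 + B)*(2 + U))
(10505 - 19599) - (16 + P(-5, -8)*(-87)) = (10505 - 19599) - (16 + (-75 - 15*(-8) + 10*(-5) + 5*(-5)*(-8))*(-87)) = -9094 - (16 + (-75 + 120 - 50 + 200)*(-87)) = -9094 - (16 + 195*(-87)) = -9094 - (16 - 16965) = -9094 - 1*(-16949) = -9094 + 16949 = 7855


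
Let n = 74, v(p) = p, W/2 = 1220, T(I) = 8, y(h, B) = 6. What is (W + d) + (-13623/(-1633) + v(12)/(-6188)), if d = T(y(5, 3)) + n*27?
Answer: 11252781828/2526251 ≈ 4454.3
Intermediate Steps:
W = 2440 (W = 2*1220 = 2440)
d = 2006 (d = 8 + 74*27 = 8 + 1998 = 2006)
(W + d) + (-13623/(-1633) + v(12)/(-6188)) = (2440 + 2006) + (-13623/(-1633) + 12/(-6188)) = 4446 + (-13623*(-1/1633) + 12*(-1/6188)) = 4446 + (13623/1633 - 3/1547) = 4446 + 21069882/2526251 = 11252781828/2526251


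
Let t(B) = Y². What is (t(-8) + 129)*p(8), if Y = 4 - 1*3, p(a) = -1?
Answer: -130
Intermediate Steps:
Y = 1 (Y = 4 - 3 = 1)
t(B) = 1 (t(B) = 1² = 1)
(t(-8) + 129)*p(8) = (1 + 129)*(-1) = 130*(-1) = -130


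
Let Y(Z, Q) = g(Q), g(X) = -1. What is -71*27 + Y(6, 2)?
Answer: -1918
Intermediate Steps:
Y(Z, Q) = -1
-71*27 + Y(6, 2) = -71*27 - 1 = -1917 - 1 = -1918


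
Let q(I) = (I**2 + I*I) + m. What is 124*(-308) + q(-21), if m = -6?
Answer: -37316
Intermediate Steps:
q(I) = -6 + 2*I**2 (q(I) = (I**2 + I*I) - 6 = (I**2 + I**2) - 6 = 2*I**2 - 6 = -6 + 2*I**2)
124*(-308) + q(-21) = 124*(-308) + (-6 + 2*(-21)**2) = -38192 + (-6 + 2*441) = -38192 + (-6 + 882) = -38192 + 876 = -37316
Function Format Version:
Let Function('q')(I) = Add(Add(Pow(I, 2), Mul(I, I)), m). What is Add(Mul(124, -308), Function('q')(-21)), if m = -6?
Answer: -37316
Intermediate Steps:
Function('q')(I) = Add(-6, Mul(2, Pow(I, 2))) (Function('q')(I) = Add(Add(Pow(I, 2), Mul(I, I)), -6) = Add(Add(Pow(I, 2), Pow(I, 2)), -6) = Add(Mul(2, Pow(I, 2)), -6) = Add(-6, Mul(2, Pow(I, 2))))
Add(Mul(124, -308), Function('q')(-21)) = Add(Mul(124, -308), Add(-6, Mul(2, Pow(-21, 2)))) = Add(-38192, Add(-6, Mul(2, 441))) = Add(-38192, Add(-6, 882)) = Add(-38192, 876) = -37316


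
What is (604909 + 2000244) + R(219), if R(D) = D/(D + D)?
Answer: 5210307/2 ≈ 2.6052e+6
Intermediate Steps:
R(D) = ½ (R(D) = D/((2*D)) = D*(1/(2*D)) = ½)
(604909 + 2000244) + R(219) = (604909 + 2000244) + ½ = 2605153 + ½ = 5210307/2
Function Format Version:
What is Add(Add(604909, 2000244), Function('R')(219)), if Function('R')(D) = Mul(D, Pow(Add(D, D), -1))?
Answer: Rational(5210307, 2) ≈ 2.6052e+6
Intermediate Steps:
Function('R')(D) = Rational(1, 2) (Function('R')(D) = Mul(D, Pow(Mul(2, D), -1)) = Mul(D, Mul(Rational(1, 2), Pow(D, -1))) = Rational(1, 2))
Add(Add(604909, 2000244), Function('R')(219)) = Add(Add(604909, 2000244), Rational(1, 2)) = Add(2605153, Rational(1, 2)) = Rational(5210307, 2)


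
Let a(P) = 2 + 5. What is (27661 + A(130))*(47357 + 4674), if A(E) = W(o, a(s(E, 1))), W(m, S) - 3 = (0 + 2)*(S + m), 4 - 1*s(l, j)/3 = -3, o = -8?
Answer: 1439281522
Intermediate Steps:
s(l, j) = 21 (s(l, j) = 12 - 3*(-3) = 12 + 9 = 21)
a(P) = 7
W(m, S) = 3 + 2*S + 2*m (W(m, S) = 3 + (0 + 2)*(S + m) = 3 + 2*(S + m) = 3 + (2*S + 2*m) = 3 + 2*S + 2*m)
A(E) = 1 (A(E) = 3 + 2*7 + 2*(-8) = 3 + 14 - 16 = 1)
(27661 + A(130))*(47357 + 4674) = (27661 + 1)*(47357 + 4674) = 27662*52031 = 1439281522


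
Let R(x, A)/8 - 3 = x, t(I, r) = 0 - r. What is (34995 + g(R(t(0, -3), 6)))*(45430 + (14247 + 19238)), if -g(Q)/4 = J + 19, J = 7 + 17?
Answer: 2748057045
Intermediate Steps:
t(I, r) = -r
J = 24
R(x, A) = 24 + 8*x
g(Q) = -172 (g(Q) = -4*(24 + 19) = -4*43 = -172)
(34995 + g(R(t(0, -3), 6)))*(45430 + (14247 + 19238)) = (34995 - 172)*(45430 + (14247 + 19238)) = 34823*(45430 + 33485) = 34823*78915 = 2748057045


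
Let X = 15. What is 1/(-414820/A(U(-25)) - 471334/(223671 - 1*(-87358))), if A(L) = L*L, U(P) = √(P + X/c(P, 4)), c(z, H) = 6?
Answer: 2799261/51604177906 ≈ 5.4245e-5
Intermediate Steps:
U(P) = √(5/2 + P) (U(P) = √(P + 15/6) = √(P + 15*(⅙)) = √(P + 5/2) = √(5/2 + P))
A(L) = L²
1/(-414820/A(U(-25)) - 471334/(223671 - 1*(-87358))) = 1/(-414820*4/(10 + 4*(-25)) - 471334/(223671 - 1*(-87358))) = 1/(-414820*4/(10 - 100) - 471334/(223671 + 87358)) = 1/(-414820/((√(-90)/2)²) - 471334/311029) = 1/(-414820/(((3*I*√10)/2)²) - 471334*1/311029) = 1/(-414820/((3*I*√10/2)²) - 471334/311029) = 1/(-414820/(-45/2) - 471334/311029) = 1/(-414820*(-2/45) - 471334/311029) = 1/(165928/9 - 471334/311029) = 1/(51604177906/2799261) = 2799261/51604177906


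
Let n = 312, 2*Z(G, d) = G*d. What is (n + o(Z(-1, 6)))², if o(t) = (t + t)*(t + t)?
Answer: 121104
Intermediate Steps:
Z(G, d) = G*d/2 (Z(G, d) = (G*d)/2 = G*d/2)
o(t) = 4*t² (o(t) = (2*t)*(2*t) = 4*t²)
(n + o(Z(-1, 6)))² = (312 + 4*((½)*(-1)*6)²)² = (312 + 4*(-3)²)² = (312 + 4*9)² = (312 + 36)² = 348² = 121104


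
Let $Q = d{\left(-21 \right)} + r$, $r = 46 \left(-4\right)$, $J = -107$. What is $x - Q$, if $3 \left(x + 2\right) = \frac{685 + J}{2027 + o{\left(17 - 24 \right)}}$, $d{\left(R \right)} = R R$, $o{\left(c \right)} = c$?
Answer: $- \frac{784481}{3030} \approx -258.9$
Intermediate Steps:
$r = -184$
$d{\left(R \right)} = R^{2}$
$x = - \frac{5771}{3030}$ ($x = -2 + \frac{\left(685 - 107\right) \frac{1}{2027 + \left(17 - 24\right)}}{3} = -2 + \frac{578 \frac{1}{2027 - 7}}{3} = -2 + \frac{578 \cdot \frac{1}{2020}}{3} = -2 + \frac{1}{3} \cdot \frac{289}{1010} = -2 + \frac{289}{3030} = - \frac{5771}{3030} \approx -1.9046$)
$Q = 257$ ($Q = \left(-21\right)^{2} - 184 = 441 - 184 = 257$)
$x - Q = - \frac{5771}{3030} - 257 = - \frac{784481}{3030}$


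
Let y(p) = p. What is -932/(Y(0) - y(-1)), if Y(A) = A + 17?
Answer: -466/9 ≈ -51.778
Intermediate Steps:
Y(A) = 17 + A
-932/(Y(0) - y(-1)) = -932/((17 + 0) - 1*(-1)) = -932/(17 + 1) = -932/18 = -932*1/18 = -466/9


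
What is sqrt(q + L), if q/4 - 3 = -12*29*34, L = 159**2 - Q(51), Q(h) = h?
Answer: 3*I*sqrt(2454) ≈ 148.61*I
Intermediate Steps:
L = 25230 (L = 159**2 - 1*51 = 25281 - 51 = 25230)
q = -47316 (q = 12 + 4*(-12*29*34) = 12 + 4*(-348*34) = 12 + 4*(-11832) = 12 - 47328 = -47316)
sqrt(q + L) = sqrt(-47316 + 25230) = sqrt(-22086) = 3*I*sqrt(2454)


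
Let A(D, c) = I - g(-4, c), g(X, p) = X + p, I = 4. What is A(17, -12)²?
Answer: 400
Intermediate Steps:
A(D, c) = 8 - c (A(D, c) = 4 - (-4 + c) = 4 + (4 - c) = 8 - c)
A(17, -12)² = (8 - 1*(-12))² = (8 + 12)² = 20² = 400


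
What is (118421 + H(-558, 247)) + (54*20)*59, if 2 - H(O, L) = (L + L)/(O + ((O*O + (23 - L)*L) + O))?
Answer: 23215946533/127460 ≈ 1.8214e+5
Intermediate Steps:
H(O, L) = 2 - 2*L/(O**2 + 2*O + L*(23 - L)) (H(O, L) = 2 - (L + L)/(O + ((O*O + (23 - L)*L) + O)) = 2 - 2*L/(O + ((O**2 + L*(23 - L)) + O)) = 2 - 2*L/(O + (O + O**2 + L*(23 - L))) = 2 - 2*L/(O**2 + 2*O + L*(23 - L)))
(118421 + H(-558, 247)) + (54*20)*59 = (118421 + 2*((-558)**2 - 1*247**2 + 2*(-558) + 22*247)/((-558)**2 - 1*247**2 + 2*(-558) + 23*247)) + (54*20)*59 = (118421 + 2*(311364 - 1*61009 - 1116 + 5434)/(311364 - 1*61009 - 1116 + 5681)) + 1080*59 = (118421 + 2*(311364 - 61009 - 1116 + 5434)/(311364 - 61009 - 1116 + 5681)) + 63720 = (118421 + 2*254673/254920) + 63720 = (118421 + 2*(1/254920)*254673) + 63720 = (118421 + 254673/127460) + 63720 = 15094195333/127460 + 63720 = 23215946533/127460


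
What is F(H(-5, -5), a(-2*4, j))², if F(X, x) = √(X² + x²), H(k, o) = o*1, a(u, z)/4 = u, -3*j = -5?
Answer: 1049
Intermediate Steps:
j = 5/3 (j = -⅓*(-5) = 5/3 ≈ 1.6667)
a(u, z) = 4*u
H(k, o) = o
F(H(-5, -5), a(-2*4, j))² = (√((-5)² + (4*(-2*4))²))² = (√(25 + (4*(-8))²))² = (√(25 + (-32)²))² = (√(25 + 1024))² = (√1049)² = 1049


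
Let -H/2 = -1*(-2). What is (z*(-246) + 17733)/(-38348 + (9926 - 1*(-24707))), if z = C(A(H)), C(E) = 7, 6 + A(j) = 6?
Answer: -16011/3715 ≈ -4.3098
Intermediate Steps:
H = -4 (H = -(-2)*(-2) = -2*2 = -4)
A(j) = 0 (A(j) = -6 + 6 = 0)
z = 7
(z*(-246) + 17733)/(-38348 + (9926 - 1*(-24707))) = (7*(-246) + 17733)/(-38348 + (9926 - 1*(-24707))) = (-1722 + 17733)/(-38348 + (9926 + 24707)) = 16011/(-38348 + 34633) = 16011/(-3715) = 16011*(-1/3715) = -16011/3715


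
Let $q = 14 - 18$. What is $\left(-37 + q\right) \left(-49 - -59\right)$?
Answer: $-410$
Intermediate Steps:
$q = -4$ ($q = 14 - 18 = -4$)
$\left(-37 + q\right) \left(-49 - -59\right) = \left(-37 - 4\right) \left(-49 - -59\right) = - 41 \left(-49 + 59\right) = \left(-41\right) 10 = -410$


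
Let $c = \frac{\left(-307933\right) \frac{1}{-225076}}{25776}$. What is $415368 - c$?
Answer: $\frac{2409781948435235}{5801558976} \approx 4.1537 \cdot 10^{5}$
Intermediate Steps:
$c = \frac{307933}{5801558976}$ ($c = \left(-307933\right) \left(- \frac{1}{225076}\right) \frac{1}{25776} = \frac{307933}{225076} \cdot \frac{1}{25776} = \frac{307933}{5801558976} \approx 5.3078 \cdot 10^{-5}$)
$415368 - c = 415368 - \frac{307933}{5801558976} = \frac{2409781948435235}{5801558976}$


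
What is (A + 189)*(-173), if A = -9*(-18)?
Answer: -60723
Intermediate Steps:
A = 162
(A + 189)*(-173) = (162 + 189)*(-173) = 351*(-173) = -60723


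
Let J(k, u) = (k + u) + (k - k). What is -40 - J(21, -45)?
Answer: -16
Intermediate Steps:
J(k, u) = k + u (J(k, u) = (k + u) + 0 = k + u)
-40 - J(21, -45) = -40 - (21 - 45) = -40 - 1*(-24) = -40 + 24 = -16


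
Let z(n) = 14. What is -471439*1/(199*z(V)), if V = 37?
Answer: -471439/2786 ≈ -169.22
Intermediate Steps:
-471439*1/(199*z(V)) = -471439/(199*14) = -471439/2786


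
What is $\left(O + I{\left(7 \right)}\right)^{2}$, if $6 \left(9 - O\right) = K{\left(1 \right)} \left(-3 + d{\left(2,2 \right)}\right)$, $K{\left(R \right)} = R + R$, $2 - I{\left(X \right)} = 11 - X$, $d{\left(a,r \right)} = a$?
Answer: $\frac{484}{9} \approx 53.778$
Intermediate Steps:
$I{\left(X \right)} = -9 + X$ ($I{\left(X \right)} = 2 - \left(11 - X\right) = 2 + \left(-11 + X\right) = -9 + X$)
$K{\left(R \right)} = 2 R$
$O = \frac{28}{3}$ ($O = 9 - \frac{2 \cdot 1 \left(-3 + 2\right)}{6} = 9 - \frac{2 \left(-1\right)}{6} = 9 - - \frac{1}{3} = 9 + \frac{1}{3} = \frac{28}{3} \approx 9.3333$)
$\left(O + I{\left(7 \right)}\right)^{2} = \left(\frac{28}{3} + \left(-9 + 7\right)\right)^{2} = \left(\frac{28}{3} - 2\right)^{2} = \left(\frac{22}{3}\right)^{2} = \frac{484}{9}$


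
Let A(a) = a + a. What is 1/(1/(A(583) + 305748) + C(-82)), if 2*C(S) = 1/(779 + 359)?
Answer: 349268132/154595 ≈ 2259.2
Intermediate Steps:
C(S) = 1/2276 (C(S) = 1/(2*(779 + 359)) = (1/2)/1138 = (1/2)*(1/1138) = 1/2276)
A(a) = 2*a
1/(1/(A(583) + 305748) + C(-82)) = 1/(1/(2*583 + 305748) + 1/2276) = 1/(1/(1166 + 305748) + 1/2276) = 1/(1/306914 + 1/2276) = 1/(154595/349268132) = 349268132/154595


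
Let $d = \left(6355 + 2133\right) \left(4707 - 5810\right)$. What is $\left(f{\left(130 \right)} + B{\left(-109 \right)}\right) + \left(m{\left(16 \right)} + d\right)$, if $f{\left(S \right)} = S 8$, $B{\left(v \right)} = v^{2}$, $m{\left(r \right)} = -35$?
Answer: $-9349378$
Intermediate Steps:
$d = -9362264$ ($d = 8488 \left(-1103\right) = -9362264$)
$f{\left(S \right)} = 8 S$
$\left(f{\left(130 \right)} + B{\left(-109 \right)}\right) + \left(m{\left(16 \right)} + d\right) = \left(8 \cdot 130 + \left(-109\right)^{2}\right) - 9362299 = \left(1040 + 11881\right) - 9362299 = 12921 - 9362299 = -9349378$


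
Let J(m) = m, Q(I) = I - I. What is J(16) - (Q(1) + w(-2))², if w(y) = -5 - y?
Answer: 7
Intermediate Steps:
Q(I) = 0
J(16) - (Q(1) + w(-2))² = 16 - (0 + (-5 - 1*(-2)))² = 16 - (0 + (-5 + 2))² = 16 - (0 - 3)² = 16 - 1*(-3)² = 16 - 1*9 = 16 - 9 = 7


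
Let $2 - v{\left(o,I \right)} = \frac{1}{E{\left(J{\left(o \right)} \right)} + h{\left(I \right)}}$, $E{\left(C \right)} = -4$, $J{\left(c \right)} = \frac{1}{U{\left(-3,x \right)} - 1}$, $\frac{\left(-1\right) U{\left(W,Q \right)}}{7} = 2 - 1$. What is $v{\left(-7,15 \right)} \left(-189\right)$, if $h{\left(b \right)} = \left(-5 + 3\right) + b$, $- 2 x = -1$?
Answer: $-357$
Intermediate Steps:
$x = \frac{1}{2}$ ($x = \left(- \frac{1}{2}\right) \left(-1\right) = \frac{1}{2} \approx 0.5$)
$U{\left(W,Q \right)} = -7$ ($U{\left(W,Q \right)} = - 7 \left(2 - 1\right) = \left(-7\right) 1 = -7$)
$J{\left(c \right)} = - \frac{1}{8}$ ($J{\left(c \right)} = \frac{1}{-7 - 1} = \frac{1}{-8} = - \frac{1}{8}$)
$h{\left(b \right)} = -2 + b$
$v{\left(o,I \right)} = 2 - \frac{1}{-6 + I}$ ($v{\left(o,I \right)} = 2 - \frac{1}{-4 + \left(-2 + I\right)} = 2 - \frac{1}{-6 + I}$)
$v{\left(-7,15 \right)} \left(-189\right) = \frac{-13 + 2 \cdot 15}{-6 + 15} \left(-189\right) = \frac{-13 + 30}{9} \left(-189\right) = \frac{1}{9} \cdot 17 \left(-189\right) = \frac{17}{9} \left(-189\right) = -357$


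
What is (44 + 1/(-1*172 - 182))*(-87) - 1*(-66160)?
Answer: 7355205/118 ≈ 62332.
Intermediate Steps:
(44 + 1/(-1*172 - 182))*(-87) - 1*(-66160) = (44 + 1/(-172 - 182))*(-87) + 66160 = (44 + 1/(-354))*(-87) + 66160 = (44 - 1/354)*(-87) + 66160 = (15575/354)*(-87) + 66160 = -451675/118 + 66160 = 7355205/118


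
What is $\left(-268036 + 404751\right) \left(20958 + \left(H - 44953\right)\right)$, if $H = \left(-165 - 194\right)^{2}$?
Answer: $14339489490$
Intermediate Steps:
$H = 128881$ ($H = \left(-359\right)^{2} = 128881$)
$\left(-268036 + 404751\right) \left(20958 + \left(H - 44953\right)\right) = \left(-268036 + 404751\right) \left(20958 + \left(128881 - 44953\right)\right) = 136715 \left(20958 + 83928\right) = 136715 \cdot 104886 = 14339489490$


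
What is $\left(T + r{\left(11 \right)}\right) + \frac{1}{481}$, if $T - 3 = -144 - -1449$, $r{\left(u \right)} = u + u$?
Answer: $\frac{639731}{481} \approx 1330.0$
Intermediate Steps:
$r{\left(u \right)} = 2 u$
$T = 1308$ ($T = 3 - -1305 = 3 + \left(-144 + 1449\right) = 3 + 1305 = 1308$)
$\left(T + r{\left(11 \right)}\right) + \frac{1}{481} = \left(1308 + 2 \cdot 11\right) + \frac{1}{481} = \left(1308 + 22\right) + \frac{1}{481} = 1330 + \frac{1}{481} = \frac{639731}{481}$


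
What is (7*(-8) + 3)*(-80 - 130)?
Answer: 11130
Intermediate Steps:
(7*(-8) + 3)*(-80 - 130) = (-56 + 3)*(-210) = -53*(-210) = 11130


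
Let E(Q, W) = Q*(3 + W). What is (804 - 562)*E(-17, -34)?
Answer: 127534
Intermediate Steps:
(804 - 562)*E(-17, -34) = (804 - 562)*(-17*(3 - 34)) = 242*(-17*(-31)) = 242*527 = 127534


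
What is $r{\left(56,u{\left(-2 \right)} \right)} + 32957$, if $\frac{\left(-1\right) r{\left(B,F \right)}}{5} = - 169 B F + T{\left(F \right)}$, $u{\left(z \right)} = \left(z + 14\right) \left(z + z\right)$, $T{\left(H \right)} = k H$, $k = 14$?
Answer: $-2235043$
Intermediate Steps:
$T{\left(H \right)} = 14 H$
$u{\left(z \right)} = 2 z \left(14 + z\right)$ ($u{\left(z \right)} = \left(14 + z\right) 2 z = 2 z \left(14 + z\right)$)
$r{\left(B,F \right)} = - 70 F + 845 B F$ ($r{\left(B,F \right)} = - 5 \left(- 169 B F + 14 F\right) = - 5 \left(14 F - 169 B F\right) = - 70 F + 845 B F$)
$r{\left(56,u{\left(-2 \right)} \right)} + 32957 = 5 \cdot 2 \left(-2\right) \left(14 - 2\right) \left(-14 + 169 \cdot 56\right) + 32957 = 5 \cdot 2 \left(-2\right) 12 \left(-14 + 9464\right) + 32957 = 5 \left(-48\right) 9450 + 32957 = -2268000 + 32957 = -2235043$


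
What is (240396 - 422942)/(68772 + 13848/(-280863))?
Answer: -8545069533/3219249398 ≈ -2.6544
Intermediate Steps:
(240396 - 422942)/(68772 + 13848/(-280863)) = -182546/(68772 + 13848*(-1/280863)) = -182546/(68772 - 4616/93621) = -182546/6438498796/93621 = -182546*93621/6438498796 = -8545069533/3219249398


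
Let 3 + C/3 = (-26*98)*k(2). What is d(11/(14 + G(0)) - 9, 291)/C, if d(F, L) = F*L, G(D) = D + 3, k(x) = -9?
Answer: -13774/389793 ≈ -0.035337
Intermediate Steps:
G(D) = 3 + D
C = 68787 (C = -9 + 3*(-26*98*(-9)) = -9 + 3*(-2548*(-9)) = -9 + 3*22932 = -9 + 68796 = 68787)
d(11/(14 + G(0)) - 9, 291)/C = ((11/(14 + (3 + 0)) - 9)*291)/68787 = ((11/(14 + 3) - 9)*291)*(1/68787) = ((11/17 - 9)*291)*(1/68787) = -142/17*291*(1/68787) = -41322/17*1/68787 = -13774/389793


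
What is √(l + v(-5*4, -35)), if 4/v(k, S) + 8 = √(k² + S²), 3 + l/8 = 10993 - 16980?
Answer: 2*√(95841 - 59900*√65)/√(-8 + 5*√65) ≈ 218.91*I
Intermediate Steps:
l = -47920 (l = -24 + 8*(10993 - 16980) = -24 + 8*(-5987) = -24 - 47896 = -47920)
v(k, S) = 4/(-8 + √(S² + k²)) (v(k, S) = 4/(-8 + √(k² + S²)) = 4/(-8 + √(S² + k²)))
√(l + v(-5*4, -35)) = √(-47920 + 4/(-8 + √((-35)² + (-5*4)²))) = √(-47920 + 4/(-8 + √(1225 + (-20)²))) = √(-47920 + 4/(-8 + √(1225 + 400))) = √(-47920 + 4/(-8 + √1625)) = √(-47920 + 4/(-8 + 5*√65))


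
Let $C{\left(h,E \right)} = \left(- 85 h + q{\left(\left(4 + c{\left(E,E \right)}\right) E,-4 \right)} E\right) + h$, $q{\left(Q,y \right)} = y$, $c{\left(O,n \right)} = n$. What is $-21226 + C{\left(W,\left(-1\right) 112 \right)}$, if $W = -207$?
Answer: $-3390$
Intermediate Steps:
$C{\left(h,E \right)} = - 84 h - 4 E$ ($C{\left(h,E \right)} = \left(- 85 h - 4 E\right) + h = - 84 h - 4 E$)
$-21226 + C{\left(W,\left(-1\right) 112 \right)} = -21226 - \left(-17388 + 4 \left(\left(-1\right) 112\right)\right) = -21226 + \left(17388 - -448\right) = -21226 + \left(17388 + 448\right) = -21226 + 17836 = -3390$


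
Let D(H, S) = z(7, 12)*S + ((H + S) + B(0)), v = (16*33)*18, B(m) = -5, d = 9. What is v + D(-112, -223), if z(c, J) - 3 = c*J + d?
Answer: -12244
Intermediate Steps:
z(c, J) = 12 + J*c (z(c, J) = 3 + (c*J + 9) = 3 + (J*c + 9) = 3 + (9 + J*c) = 12 + J*c)
v = 9504 (v = 528*18 = 9504)
D(H, S) = -5 + H + 97*S (D(H, S) = (12 + 12*7)*S + ((H + S) - 5) = (12 + 84)*S + (-5 + H + S) = 96*S + (-5 + H + S) = -5 + H + 97*S)
v + D(-112, -223) = 9504 + (-5 - 112 + 97*(-223)) = 9504 + (-5 - 112 - 21631) = 9504 - 21748 = -12244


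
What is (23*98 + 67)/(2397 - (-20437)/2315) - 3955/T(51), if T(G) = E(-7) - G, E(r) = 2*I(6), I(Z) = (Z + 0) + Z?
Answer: 22172414965/150376284 ≈ 147.45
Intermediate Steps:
I(Z) = 2*Z (I(Z) = Z + Z = 2*Z)
E(r) = 24 (E(r) = 2*(2*6) = 2*12 = 24)
T(G) = 24 - G
(23*98 + 67)/(2397 - (-20437)/2315) - 3955/T(51) = (23*98 + 67)/(2397 - (-20437)/2315) - 3955/(24 - 1*51) = (2254 + 67)/(2397 - (-20437)/2315) - 3955/(24 - 51) = 2321/(2397 - 1*(-20437/2315)) - 3955/(-27) = 2321/(2397 + 20437/2315) - 3955*(-1/27) = 2321/(5569492/2315) + 3955/27 = 2321*(2315/5569492) + 3955/27 = 5373115/5569492 + 3955/27 = 22172414965/150376284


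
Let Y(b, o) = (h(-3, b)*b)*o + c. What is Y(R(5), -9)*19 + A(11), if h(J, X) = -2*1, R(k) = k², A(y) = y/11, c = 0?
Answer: 8551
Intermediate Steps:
A(y) = y/11 (A(y) = y*(1/11) = y/11)
h(J, X) = -2
Y(b, o) = -2*b*o (Y(b, o) = (-2*b)*o + 0 = -2*b*o + 0 = -2*b*o)
Y(R(5), -9)*19 + A(11) = -2*5²*(-9)*19 + (1/11)*11 = -2*25*(-9)*19 + 1 = 450*19 + 1 = 8550 + 1 = 8551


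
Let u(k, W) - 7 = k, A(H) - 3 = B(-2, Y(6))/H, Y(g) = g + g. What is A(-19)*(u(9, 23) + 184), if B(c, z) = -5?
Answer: 12400/19 ≈ 652.63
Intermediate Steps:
Y(g) = 2*g
A(H) = 3 - 5/H
u(k, W) = 7 + k
A(-19)*(u(9, 23) + 184) = (3 - 5/(-19))*((7 + 9) + 184) = (3 - 5*(-1/19))*(16 + 184) = (3 + 5/19)*200 = (62/19)*200 = 12400/19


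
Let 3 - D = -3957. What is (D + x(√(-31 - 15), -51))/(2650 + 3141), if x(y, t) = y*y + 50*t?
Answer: 1364/5791 ≈ 0.23554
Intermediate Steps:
D = 3960 (D = 3 - 1*(-3957) = 3 + 3957 = 3960)
x(y, t) = y² + 50*t
(D + x(√(-31 - 15), -51))/(2650 + 3141) = (3960 + ((√(-31 - 15))² + 50*(-51)))/(2650 + 3141) = (3960 + ((√(-46))² - 2550))/5791 = (3960 + ((I*√46)² - 2550))*(1/5791) = (3960 + (-46 - 2550))*(1/5791) = (3960 - 2596)*(1/5791) = 1364*(1/5791) = 1364/5791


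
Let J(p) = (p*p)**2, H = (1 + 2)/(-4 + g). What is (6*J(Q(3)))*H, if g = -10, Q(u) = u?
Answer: -729/7 ≈ -104.14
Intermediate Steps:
H = -3/14 (H = (1 + 2)/(-4 - 10) = 3/(-14) = 3*(-1/14) = -3/14 ≈ -0.21429)
J(p) = p**4 (J(p) = (p**2)**2 = p**4)
(6*J(Q(3)))*H = (6*3**4)*(-3/14) = (6*81)*(-3/14) = 486*(-3/14) = -729/7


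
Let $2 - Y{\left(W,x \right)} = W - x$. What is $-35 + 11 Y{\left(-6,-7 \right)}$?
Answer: $-24$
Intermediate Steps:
$Y{\left(W,x \right)} = 2 + x - W$ ($Y{\left(W,x \right)} = 2 - \left(W - x\right) = 2 + x - W$)
$-35 + 11 Y{\left(-6,-7 \right)} = -35 + 11 \left(2 - 7 - -6\right) = -35 + 11 \left(2 - 7 + 6\right) = -35 + 11 \cdot 1 = -35 + 11 = -24$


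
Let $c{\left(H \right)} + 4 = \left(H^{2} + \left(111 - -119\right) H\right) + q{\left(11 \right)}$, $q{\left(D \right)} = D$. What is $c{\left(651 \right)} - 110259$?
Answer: $463279$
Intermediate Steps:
$c{\left(H \right)} = 7 + H^{2} + 230 H$ ($c{\left(H \right)} = -4 + \left(\left(H^{2} + \left(111 - -119\right) H\right) + 11\right) = -4 + \left(\left(H^{2} + \left(111 + 119\right) H\right) + 11\right) = -4 + \left(\left(H^{2} + 230 H\right) + 11\right) = -4 + \left(11 + H^{2} + 230 H\right) = 7 + H^{2} + 230 H$)
$c{\left(651 \right)} - 110259 = \left(7 + 651^{2} + 230 \cdot 651\right) - 110259 = \left(7 + 423801 + 149730\right) - 110259 = 573538 - 110259 = 463279$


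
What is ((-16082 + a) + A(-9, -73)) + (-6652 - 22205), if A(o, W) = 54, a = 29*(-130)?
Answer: -48655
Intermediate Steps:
a = -3770
((-16082 + a) + A(-9, -73)) + (-6652 - 22205) = ((-16082 - 3770) + 54) + (-6652 - 22205) = (-19852 + 54) - 28857 = -19798 - 28857 = -48655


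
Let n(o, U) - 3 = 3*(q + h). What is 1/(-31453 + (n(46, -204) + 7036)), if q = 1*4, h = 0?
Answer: -1/24402 ≈ -4.0980e-5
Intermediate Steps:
q = 4
n(o, U) = 15 (n(o, U) = 3 + 3*(4 + 0) = 3 + 3*4 = 3 + 12 = 15)
1/(-31453 + (n(46, -204) + 7036)) = 1/(-31453 + (15 + 7036)) = 1/(-31453 + 7051) = 1/(-24402) = -1/24402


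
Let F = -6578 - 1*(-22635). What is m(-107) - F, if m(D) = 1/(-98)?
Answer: -1573587/98 ≈ -16057.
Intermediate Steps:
m(D) = -1/98
F = 16057 (F = -6578 + 22635 = 16057)
m(-107) - F = -1/98 - 1*16057 = -1/98 - 16057 = -1573587/98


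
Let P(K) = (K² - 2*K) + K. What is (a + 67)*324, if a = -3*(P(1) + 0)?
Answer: 21708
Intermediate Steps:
P(K) = K² - K
a = 0 (a = -3*(1*(-1 + 1) + 0) = -3*(1*0 + 0) = -3*(0 + 0) = -3*0 = 0)
(a + 67)*324 = (0 + 67)*324 = 67*324 = 21708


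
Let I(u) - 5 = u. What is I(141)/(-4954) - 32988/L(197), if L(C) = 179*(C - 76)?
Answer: -83292383/53649343 ≈ -1.5525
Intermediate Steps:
I(u) = 5 + u
L(C) = -13604 + 179*C (L(C) = 179*(-76 + C) = -13604 + 179*C)
I(141)/(-4954) - 32988/L(197) = (5 + 141)/(-4954) - 32988/(-13604 + 179*197) = 146*(-1/4954) - 32988/(-13604 + 35263) = -73/2477 - 32988/21659 = -83292383/53649343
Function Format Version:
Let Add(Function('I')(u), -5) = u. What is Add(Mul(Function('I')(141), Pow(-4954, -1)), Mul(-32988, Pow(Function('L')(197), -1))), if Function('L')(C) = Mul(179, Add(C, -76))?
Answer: Rational(-83292383, 53649343) ≈ -1.5525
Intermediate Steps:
Function('I')(u) = Add(5, u)
Function('L')(C) = Add(-13604, Mul(179, C)) (Function('L')(C) = Mul(179, Add(-76, C)) = Add(-13604, Mul(179, C)))
Add(Mul(Function('I')(141), Pow(-4954, -1)), Mul(-32988, Pow(Function('L')(197), -1))) = Add(Mul(Add(5, 141), Pow(-4954, -1)), Mul(-32988, Pow(Add(-13604, Mul(179, 197)), -1))) = Add(Mul(146, Rational(-1, 4954)), Mul(-32988, Pow(Add(-13604, 35263), -1))) = Add(Rational(-73, 2477), Mul(-32988, Pow(21659, -1))) = Add(Rational(-73, 2477), Mul(-32988, Rational(1, 21659))) = Add(Rational(-73, 2477), Rational(-32988, 21659)) = Rational(-83292383, 53649343)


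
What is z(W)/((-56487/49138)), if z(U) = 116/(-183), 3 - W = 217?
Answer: 5700008/10337121 ≈ 0.55141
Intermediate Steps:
W = -214 (W = 3 - 1*217 = 3 - 217 = -214)
z(U) = -116/183 (z(U) = 116*(-1/183) = -116/183)
z(W)/((-56487/49138)) = -116/(183*((-56487/49138))) = -116/(183*((-56487*1/49138))) = -116/(183*(-56487/49138)) = -116/183*(-49138/56487) = 5700008/10337121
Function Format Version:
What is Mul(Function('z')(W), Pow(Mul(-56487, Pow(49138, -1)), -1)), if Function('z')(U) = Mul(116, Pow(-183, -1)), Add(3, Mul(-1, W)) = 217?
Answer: Rational(5700008, 10337121) ≈ 0.55141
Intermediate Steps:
W = -214 (W = Add(3, Mul(-1, 217)) = Add(3, -217) = -214)
Function('z')(U) = Rational(-116, 183) (Function('z')(U) = Mul(116, Rational(-1, 183)) = Rational(-116, 183))
Mul(Function('z')(W), Pow(Mul(-56487, Pow(49138, -1)), -1)) = Mul(Rational(-116, 183), Pow(Mul(-56487, Pow(49138, -1)), -1)) = Mul(Rational(-116, 183), Pow(Mul(-56487, Rational(1, 49138)), -1)) = Mul(Rational(-116, 183), Pow(Rational(-56487, 49138), -1)) = Mul(Rational(-116, 183), Rational(-49138, 56487)) = Rational(5700008, 10337121)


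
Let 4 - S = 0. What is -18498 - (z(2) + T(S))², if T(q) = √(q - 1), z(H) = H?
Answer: -18505 - 4*√3 ≈ -18512.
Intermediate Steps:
S = 4 (S = 4 - 1*0 = 4 + 0 = 4)
T(q) = √(-1 + q)
-18498 - (z(2) + T(S))² = -18498 - (2 + √(-1 + 4))² = -18498 - (2 + √3)²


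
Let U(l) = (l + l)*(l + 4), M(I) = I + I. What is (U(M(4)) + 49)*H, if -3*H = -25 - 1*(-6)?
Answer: 4579/3 ≈ 1526.3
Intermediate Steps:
H = 19/3 (H = -(-25 - 1*(-6))/3 = -(-25 + 6)/3 = -⅓*(-19) = 19/3 ≈ 6.3333)
M(I) = 2*I
U(l) = 2*l*(4 + l) (U(l) = (2*l)*(4 + l) = 2*l*(4 + l))
(U(M(4)) + 49)*H = (2*(2*4)*(4 + 2*4) + 49)*(19/3) = (2*8*(4 + 8) + 49)*(19/3) = (2*8*12 + 49)*(19/3) = (192 + 49)*(19/3) = 241*(19/3) = 4579/3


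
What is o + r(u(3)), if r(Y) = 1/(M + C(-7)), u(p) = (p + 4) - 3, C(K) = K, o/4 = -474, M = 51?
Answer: -83423/44 ≈ -1896.0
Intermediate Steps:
o = -1896 (o = 4*(-474) = -1896)
u(p) = 1 + p (u(p) = (4 + p) - 3 = 1 + p)
r(Y) = 1/44 (r(Y) = 1/(51 - 7) = 1/44)
o + r(u(3)) = -1896 + 1/44 = -83423/44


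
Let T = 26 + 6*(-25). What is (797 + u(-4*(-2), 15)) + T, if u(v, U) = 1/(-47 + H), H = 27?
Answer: 13459/20 ≈ 672.95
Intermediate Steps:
T = -124 (T = 26 - 150 = -124)
u(v, U) = -1/20 (u(v, U) = 1/(-47 + 27) = 1/(-20) = -1/20)
(797 + u(-4*(-2), 15)) + T = (797 - 1/20) - 124 = 15939/20 - 124 = 13459/20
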